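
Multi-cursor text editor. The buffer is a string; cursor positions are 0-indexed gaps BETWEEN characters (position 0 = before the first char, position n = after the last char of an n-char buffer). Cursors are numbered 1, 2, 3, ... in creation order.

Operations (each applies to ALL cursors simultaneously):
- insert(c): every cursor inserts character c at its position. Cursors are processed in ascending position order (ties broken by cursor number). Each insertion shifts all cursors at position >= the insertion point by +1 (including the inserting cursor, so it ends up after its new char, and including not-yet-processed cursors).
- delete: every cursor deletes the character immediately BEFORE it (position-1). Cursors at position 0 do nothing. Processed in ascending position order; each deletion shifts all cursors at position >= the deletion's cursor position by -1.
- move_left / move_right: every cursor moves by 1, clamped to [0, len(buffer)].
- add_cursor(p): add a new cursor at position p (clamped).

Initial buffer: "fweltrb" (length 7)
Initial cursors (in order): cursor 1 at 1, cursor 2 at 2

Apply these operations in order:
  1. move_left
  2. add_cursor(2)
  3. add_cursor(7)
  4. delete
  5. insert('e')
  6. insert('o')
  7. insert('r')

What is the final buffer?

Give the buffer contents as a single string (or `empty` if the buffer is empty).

Answer: eeeooorrreltreor

Derivation:
After op 1 (move_left): buffer="fweltrb" (len 7), cursors c1@0 c2@1, authorship .......
After op 2 (add_cursor(2)): buffer="fweltrb" (len 7), cursors c1@0 c2@1 c3@2, authorship .......
After op 3 (add_cursor(7)): buffer="fweltrb" (len 7), cursors c1@0 c2@1 c3@2 c4@7, authorship .......
After op 4 (delete): buffer="eltr" (len 4), cursors c1@0 c2@0 c3@0 c4@4, authorship ....
After op 5 (insert('e')): buffer="eeeeltre" (len 8), cursors c1@3 c2@3 c3@3 c4@8, authorship 123....4
After op 6 (insert('o')): buffer="eeeoooeltreo" (len 12), cursors c1@6 c2@6 c3@6 c4@12, authorship 123123....44
After op 7 (insert('r')): buffer="eeeooorrreltreor" (len 16), cursors c1@9 c2@9 c3@9 c4@16, authorship 123123123....444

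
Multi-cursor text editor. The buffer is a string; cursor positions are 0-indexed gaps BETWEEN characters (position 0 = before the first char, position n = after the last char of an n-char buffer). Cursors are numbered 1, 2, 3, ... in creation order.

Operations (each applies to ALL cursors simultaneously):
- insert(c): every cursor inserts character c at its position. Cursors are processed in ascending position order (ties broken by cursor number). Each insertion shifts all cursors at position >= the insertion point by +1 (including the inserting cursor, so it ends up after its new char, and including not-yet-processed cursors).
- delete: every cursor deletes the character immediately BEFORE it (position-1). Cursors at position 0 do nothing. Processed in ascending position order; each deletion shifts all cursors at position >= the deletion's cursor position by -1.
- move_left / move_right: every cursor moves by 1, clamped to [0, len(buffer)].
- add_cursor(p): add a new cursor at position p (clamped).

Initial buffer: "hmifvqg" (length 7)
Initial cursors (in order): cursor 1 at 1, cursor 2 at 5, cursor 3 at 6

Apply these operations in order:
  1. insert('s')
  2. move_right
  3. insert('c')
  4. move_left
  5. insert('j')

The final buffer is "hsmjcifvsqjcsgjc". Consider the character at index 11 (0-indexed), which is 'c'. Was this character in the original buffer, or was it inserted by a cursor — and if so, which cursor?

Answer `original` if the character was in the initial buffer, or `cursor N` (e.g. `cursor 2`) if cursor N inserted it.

After op 1 (insert('s')): buffer="hsmifvsqsg" (len 10), cursors c1@2 c2@7 c3@9, authorship .1....2.3.
After op 2 (move_right): buffer="hsmifvsqsg" (len 10), cursors c1@3 c2@8 c3@10, authorship .1....2.3.
After op 3 (insert('c')): buffer="hsmcifvsqcsgc" (len 13), cursors c1@4 c2@10 c3@13, authorship .1.1...2.23.3
After op 4 (move_left): buffer="hsmcifvsqcsgc" (len 13), cursors c1@3 c2@9 c3@12, authorship .1.1...2.23.3
After op 5 (insert('j')): buffer="hsmjcifvsqjcsgjc" (len 16), cursors c1@4 c2@11 c3@15, authorship .1.11...2.223.33
Authorship (.=original, N=cursor N): . 1 . 1 1 . . . 2 . 2 2 3 . 3 3
Index 11: author = 2

Answer: cursor 2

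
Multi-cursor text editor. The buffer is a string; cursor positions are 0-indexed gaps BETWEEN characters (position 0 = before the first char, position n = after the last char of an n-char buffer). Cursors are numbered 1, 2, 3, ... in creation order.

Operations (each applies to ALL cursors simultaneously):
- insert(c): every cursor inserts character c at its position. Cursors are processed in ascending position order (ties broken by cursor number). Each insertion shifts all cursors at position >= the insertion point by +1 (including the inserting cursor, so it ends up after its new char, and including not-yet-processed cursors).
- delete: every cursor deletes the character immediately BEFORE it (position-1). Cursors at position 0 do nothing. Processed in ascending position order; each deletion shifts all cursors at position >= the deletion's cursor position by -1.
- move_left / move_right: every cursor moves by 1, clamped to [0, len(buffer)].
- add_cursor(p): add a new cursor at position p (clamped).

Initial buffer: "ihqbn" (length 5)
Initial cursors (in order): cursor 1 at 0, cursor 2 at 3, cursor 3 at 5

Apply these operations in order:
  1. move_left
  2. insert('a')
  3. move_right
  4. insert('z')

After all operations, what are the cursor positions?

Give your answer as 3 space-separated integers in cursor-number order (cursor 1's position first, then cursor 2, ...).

After op 1 (move_left): buffer="ihqbn" (len 5), cursors c1@0 c2@2 c3@4, authorship .....
After op 2 (insert('a')): buffer="aihaqban" (len 8), cursors c1@1 c2@4 c3@7, authorship 1..2..3.
After op 3 (move_right): buffer="aihaqban" (len 8), cursors c1@2 c2@5 c3@8, authorship 1..2..3.
After op 4 (insert('z')): buffer="aizhaqzbanz" (len 11), cursors c1@3 c2@7 c3@11, authorship 1.1.2.2.3.3

Answer: 3 7 11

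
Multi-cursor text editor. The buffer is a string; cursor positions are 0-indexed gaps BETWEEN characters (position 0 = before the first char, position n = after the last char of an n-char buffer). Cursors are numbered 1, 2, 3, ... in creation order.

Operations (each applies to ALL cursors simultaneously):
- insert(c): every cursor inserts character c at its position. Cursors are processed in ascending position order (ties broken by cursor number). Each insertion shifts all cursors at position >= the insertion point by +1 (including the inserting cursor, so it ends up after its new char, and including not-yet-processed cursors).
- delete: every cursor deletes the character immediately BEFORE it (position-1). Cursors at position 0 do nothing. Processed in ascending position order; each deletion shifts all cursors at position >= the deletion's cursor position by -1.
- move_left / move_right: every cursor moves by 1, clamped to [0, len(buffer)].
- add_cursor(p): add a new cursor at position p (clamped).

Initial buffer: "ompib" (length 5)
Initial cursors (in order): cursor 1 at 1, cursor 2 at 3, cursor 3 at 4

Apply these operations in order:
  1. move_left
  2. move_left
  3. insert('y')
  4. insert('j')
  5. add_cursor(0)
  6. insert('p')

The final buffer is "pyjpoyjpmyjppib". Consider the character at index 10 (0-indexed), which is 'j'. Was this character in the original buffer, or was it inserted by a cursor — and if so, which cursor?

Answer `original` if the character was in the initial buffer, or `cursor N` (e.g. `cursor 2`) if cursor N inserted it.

Answer: cursor 3

Derivation:
After op 1 (move_left): buffer="ompib" (len 5), cursors c1@0 c2@2 c3@3, authorship .....
After op 2 (move_left): buffer="ompib" (len 5), cursors c1@0 c2@1 c3@2, authorship .....
After op 3 (insert('y')): buffer="yoymypib" (len 8), cursors c1@1 c2@3 c3@5, authorship 1.2.3...
After op 4 (insert('j')): buffer="yjoyjmyjpib" (len 11), cursors c1@2 c2@5 c3@8, authorship 11.22.33...
After op 5 (add_cursor(0)): buffer="yjoyjmyjpib" (len 11), cursors c4@0 c1@2 c2@5 c3@8, authorship 11.22.33...
After op 6 (insert('p')): buffer="pyjpoyjpmyjppib" (len 15), cursors c4@1 c1@4 c2@8 c3@12, authorship 4111.222.333...
Authorship (.=original, N=cursor N): 4 1 1 1 . 2 2 2 . 3 3 3 . . .
Index 10: author = 3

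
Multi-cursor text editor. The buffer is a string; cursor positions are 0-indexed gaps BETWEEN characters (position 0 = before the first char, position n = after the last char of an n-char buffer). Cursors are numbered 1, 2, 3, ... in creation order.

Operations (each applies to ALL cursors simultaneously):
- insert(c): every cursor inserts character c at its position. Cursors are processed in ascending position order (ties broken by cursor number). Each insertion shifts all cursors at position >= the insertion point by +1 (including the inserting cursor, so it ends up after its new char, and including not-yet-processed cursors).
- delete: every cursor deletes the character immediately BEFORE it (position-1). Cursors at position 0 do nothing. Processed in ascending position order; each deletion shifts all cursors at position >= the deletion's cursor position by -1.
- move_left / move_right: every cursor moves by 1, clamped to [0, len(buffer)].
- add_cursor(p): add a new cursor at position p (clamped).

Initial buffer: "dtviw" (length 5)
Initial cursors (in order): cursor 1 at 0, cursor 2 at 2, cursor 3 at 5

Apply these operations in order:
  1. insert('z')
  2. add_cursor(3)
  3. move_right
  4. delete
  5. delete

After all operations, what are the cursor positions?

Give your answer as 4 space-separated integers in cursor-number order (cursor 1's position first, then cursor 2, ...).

After op 1 (insert('z')): buffer="zdtzviwz" (len 8), cursors c1@1 c2@4 c3@8, authorship 1..2...3
After op 2 (add_cursor(3)): buffer="zdtzviwz" (len 8), cursors c1@1 c4@3 c2@4 c3@8, authorship 1..2...3
After op 3 (move_right): buffer="zdtzviwz" (len 8), cursors c1@2 c4@4 c2@5 c3@8, authorship 1..2...3
After op 4 (delete): buffer="ztiw" (len 4), cursors c1@1 c2@2 c4@2 c3@4, authorship 1...
After op 5 (delete): buffer="i" (len 1), cursors c1@0 c2@0 c4@0 c3@1, authorship .

Answer: 0 0 1 0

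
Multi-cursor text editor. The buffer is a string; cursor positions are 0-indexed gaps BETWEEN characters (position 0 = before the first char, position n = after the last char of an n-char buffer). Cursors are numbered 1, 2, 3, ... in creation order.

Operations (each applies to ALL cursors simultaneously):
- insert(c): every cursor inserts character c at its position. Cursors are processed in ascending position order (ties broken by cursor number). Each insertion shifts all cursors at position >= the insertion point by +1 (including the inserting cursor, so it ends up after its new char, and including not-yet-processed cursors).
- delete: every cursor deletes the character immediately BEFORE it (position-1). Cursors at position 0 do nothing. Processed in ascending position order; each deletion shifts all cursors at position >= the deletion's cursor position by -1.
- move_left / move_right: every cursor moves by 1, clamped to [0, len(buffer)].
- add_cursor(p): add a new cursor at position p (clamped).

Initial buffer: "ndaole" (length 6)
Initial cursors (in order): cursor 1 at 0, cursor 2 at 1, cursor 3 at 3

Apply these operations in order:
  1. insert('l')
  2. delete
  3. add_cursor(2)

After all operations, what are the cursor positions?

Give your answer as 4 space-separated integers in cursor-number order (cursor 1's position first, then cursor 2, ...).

Answer: 0 1 3 2

Derivation:
After op 1 (insert('l')): buffer="lnldalole" (len 9), cursors c1@1 c2@3 c3@6, authorship 1.2..3...
After op 2 (delete): buffer="ndaole" (len 6), cursors c1@0 c2@1 c3@3, authorship ......
After op 3 (add_cursor(2)): buffer="ndaole" (len 6), cursors c1@0 c2@1 c4@2 c3@3, authorship ......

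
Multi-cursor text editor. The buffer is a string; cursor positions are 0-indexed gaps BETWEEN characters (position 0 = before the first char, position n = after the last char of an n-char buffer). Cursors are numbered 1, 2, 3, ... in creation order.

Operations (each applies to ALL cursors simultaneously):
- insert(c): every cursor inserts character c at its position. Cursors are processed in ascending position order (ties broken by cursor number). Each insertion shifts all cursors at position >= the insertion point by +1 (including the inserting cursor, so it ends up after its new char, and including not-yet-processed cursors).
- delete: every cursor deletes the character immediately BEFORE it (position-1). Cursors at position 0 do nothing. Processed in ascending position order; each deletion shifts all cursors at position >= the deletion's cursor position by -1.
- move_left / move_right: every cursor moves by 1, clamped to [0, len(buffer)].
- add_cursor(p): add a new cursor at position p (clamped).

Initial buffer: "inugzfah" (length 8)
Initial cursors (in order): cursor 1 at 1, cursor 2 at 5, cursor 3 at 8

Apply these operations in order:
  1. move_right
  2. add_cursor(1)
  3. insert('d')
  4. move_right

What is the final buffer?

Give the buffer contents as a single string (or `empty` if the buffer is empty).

Answer: idndugzfdahd

Derivation:
After op 1 (move_right): buffer="inugzfah" (len 8), cursors c1@2 c2@6 c3@8, authorship ........
After op 2 (add_cursor(1)): buffer="inugzfah" (len 8), cursors c4@1 c1@2 c2@6 c3@8, authorship ........
After op 3 (insert('d')): buffer="idndugzfdahd" (len 12), cursors c4@2 c1@4 c2@9 c3@12, authorship .4.1....2..3
After op 4 (move_right): buffer="idndugzfdahd" (len 12), cursors c4@3 c1@5 c2@10 c3@12, authorship .4.1....2..3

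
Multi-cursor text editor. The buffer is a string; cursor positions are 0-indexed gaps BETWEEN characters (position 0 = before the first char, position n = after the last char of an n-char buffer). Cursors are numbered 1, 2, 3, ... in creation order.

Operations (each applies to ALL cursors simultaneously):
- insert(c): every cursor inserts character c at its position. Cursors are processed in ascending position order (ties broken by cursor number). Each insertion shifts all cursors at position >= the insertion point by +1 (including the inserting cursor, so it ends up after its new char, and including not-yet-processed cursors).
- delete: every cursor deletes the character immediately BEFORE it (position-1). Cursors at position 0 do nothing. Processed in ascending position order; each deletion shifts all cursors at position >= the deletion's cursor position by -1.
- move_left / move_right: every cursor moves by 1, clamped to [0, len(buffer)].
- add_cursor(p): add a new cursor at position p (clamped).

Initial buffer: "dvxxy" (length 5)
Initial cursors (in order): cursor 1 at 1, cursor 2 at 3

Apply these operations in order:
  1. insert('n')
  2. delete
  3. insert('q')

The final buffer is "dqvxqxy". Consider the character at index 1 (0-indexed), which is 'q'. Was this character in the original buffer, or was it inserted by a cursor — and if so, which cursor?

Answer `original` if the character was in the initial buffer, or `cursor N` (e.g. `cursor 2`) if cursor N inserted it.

Answer: cursor 1

Derivation:
After op 1 (insert('n')): buffer="dnvxnxy" (len 7), cursors c1@2 c2@5, authorship .1..2..
After op 2 (delete): buffer="dvxxy" (len 5), cursors c1@1 c2@3, authorship .....
After op 3 (insert('q')): buffer="dqvxqxy" (len 7), cursors c1@2 c2@5, authorship .1..2..
Authorship (.=original, N=cursor N): . 1 . . 2 . .
Index 1: author = 1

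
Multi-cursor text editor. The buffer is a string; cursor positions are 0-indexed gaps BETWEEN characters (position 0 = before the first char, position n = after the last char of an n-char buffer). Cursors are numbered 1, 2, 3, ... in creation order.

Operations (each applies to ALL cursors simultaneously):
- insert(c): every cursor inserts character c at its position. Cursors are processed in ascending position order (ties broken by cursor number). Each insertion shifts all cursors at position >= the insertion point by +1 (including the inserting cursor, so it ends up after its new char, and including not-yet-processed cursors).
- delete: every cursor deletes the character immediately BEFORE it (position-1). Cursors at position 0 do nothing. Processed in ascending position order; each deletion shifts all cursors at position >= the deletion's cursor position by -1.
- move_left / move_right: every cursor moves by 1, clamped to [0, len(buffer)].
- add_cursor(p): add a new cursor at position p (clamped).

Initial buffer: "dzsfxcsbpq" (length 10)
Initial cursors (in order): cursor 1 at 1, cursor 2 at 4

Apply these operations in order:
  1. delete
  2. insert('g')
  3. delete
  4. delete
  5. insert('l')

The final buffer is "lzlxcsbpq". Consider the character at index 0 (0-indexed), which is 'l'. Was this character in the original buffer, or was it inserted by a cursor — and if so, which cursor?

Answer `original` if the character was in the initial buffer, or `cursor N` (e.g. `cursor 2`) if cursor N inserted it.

After op 1 (delete): buffer="zsxcsbpq" (len 8), cursors c1@0 c2@2, authorship ........
After op 2 (insert('g')): buffer="gzsgxcsbpq" (len 10), cursors c1@1 c2@4, authorship 1..2......
After op 3 (delete): buffer="zsxcsbpq" (len 8), cursors c1@0 c2@2, authorship ........
After op 4 (delete): buffer="zxcsbpq" (len 7), cursors c1@0 c2@1, authorship .......
After op 5 (insert('l')): buffer="lzlxcsbpq" (len 9), cursors c1@1 c2@3, authorship 1.2......
Authorship (.=original, N=cursor N): 1 . 2 . . . . . .
Index 0: author = 1

Answer: cursor 1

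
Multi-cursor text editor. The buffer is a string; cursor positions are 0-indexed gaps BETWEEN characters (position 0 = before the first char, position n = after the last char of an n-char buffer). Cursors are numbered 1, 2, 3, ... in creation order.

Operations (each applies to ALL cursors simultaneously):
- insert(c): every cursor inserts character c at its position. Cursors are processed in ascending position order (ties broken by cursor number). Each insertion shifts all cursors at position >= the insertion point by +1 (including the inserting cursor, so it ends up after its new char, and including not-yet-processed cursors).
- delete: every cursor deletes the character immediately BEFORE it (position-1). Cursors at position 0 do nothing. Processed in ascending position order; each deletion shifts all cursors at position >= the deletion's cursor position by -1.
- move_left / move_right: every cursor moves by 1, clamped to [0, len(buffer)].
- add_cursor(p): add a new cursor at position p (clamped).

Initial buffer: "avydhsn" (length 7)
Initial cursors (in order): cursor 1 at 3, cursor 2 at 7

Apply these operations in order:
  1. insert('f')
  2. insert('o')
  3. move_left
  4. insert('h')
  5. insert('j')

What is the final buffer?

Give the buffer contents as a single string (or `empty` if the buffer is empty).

Answer: avyfhjodhsnfhjo

Derivation:
After op 1 (insert('f')): buffer="avyfdhsnf" (len 9), cursors c1@4 c2@9, authorship ...1....2
After op 2 (insert('o')): buffer="avyfodhsnfo" (len 11), cursors c1@5 c2@11, authorship ...11....22
After op 3 (move_left): buffer="avyfodhsnfo" (len 11), cursors c1@4 c2@10, authorship ...11....22
After op 4 (insert('h')): buffer="avyfhodhsnfho" (len 13), cursors c1@5 c2@12, authorship ...111....222
After op 5 (insert('j')): buffer="avyfhjodhsnfhjo" (len 15), cursors c1@6 c2@14, authorship ...1111....2222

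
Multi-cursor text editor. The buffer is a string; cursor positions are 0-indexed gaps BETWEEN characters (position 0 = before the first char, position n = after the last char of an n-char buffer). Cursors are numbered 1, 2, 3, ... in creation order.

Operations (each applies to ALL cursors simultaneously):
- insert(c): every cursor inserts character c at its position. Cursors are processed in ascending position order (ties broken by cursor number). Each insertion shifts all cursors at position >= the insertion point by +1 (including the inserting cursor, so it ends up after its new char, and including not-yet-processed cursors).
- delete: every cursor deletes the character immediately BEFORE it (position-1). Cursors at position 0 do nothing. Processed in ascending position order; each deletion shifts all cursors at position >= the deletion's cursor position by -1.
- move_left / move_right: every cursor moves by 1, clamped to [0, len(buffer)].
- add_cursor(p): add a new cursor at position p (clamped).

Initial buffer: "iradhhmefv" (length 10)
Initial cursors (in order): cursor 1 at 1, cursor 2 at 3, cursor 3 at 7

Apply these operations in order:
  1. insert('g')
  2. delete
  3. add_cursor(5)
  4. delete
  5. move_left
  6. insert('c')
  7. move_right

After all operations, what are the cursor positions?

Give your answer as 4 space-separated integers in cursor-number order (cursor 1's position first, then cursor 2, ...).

After op 1 (insert('g')): buffer="igragdhhmgefv" (len 13), cursors c1@2 c2@5 c3@10, authorship .1..2....3...
After op 2 (delete): buffer="iradhhmefv" (len 10), cursors c1@1 c2@3 c3@7, authorship ..........
After op 3 (add_cursor(5)): buffer="iradhhmefv" (len 10), cursors c1@1 c2@3 c4@5 c3@7, authorship ..........
After op 4 (delete): buffer="rdhefv" (len 6), cursors c1@0 c2@1 c4@2 c3@3, authorship ......
After op 5 (move_left): buffer="rdhefv" (len 6), cursors c1@0 c2@0 c4@1 c3@2, authorship ......
After op 6 (insert('c')): buffer="ccrcdchefv" (len 10), cursors c1@2 c2@2 c4@4 c3@6, authorship 12.4.3....
After op 7 (move_right): buffer="ccrcdchefv" (len 10), cursors c1@3 c2@3 c4@5 c3@7, authorship 12.4.3....

Answer: 3 3 7 5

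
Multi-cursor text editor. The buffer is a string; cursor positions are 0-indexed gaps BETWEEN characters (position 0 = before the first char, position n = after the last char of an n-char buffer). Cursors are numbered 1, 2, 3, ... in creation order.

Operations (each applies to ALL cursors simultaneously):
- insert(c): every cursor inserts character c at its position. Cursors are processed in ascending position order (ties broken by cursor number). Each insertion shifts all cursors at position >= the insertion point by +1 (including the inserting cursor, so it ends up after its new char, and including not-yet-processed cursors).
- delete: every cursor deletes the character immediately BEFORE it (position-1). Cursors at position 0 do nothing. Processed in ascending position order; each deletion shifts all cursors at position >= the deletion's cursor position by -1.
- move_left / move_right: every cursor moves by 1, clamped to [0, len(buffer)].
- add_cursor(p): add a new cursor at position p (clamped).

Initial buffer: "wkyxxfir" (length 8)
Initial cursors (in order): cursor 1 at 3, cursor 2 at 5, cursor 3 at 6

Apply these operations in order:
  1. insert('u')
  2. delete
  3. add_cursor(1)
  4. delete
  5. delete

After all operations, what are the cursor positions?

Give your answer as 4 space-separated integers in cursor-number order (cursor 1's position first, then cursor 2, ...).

After op 1 (insert('u')): buffer="wkyuxxufuir" (len 11), cursors c1@4 c2@7 c3@9, authorship ...1..2.3..
After op 2 (delete): buffer="wkyxxfir" (len 8), cursors c1@3 c2@5 c3@6, authorship ........
After op 3 (add_cursor(1)): buffer="wkyxxfir" (len 8), cursors c4@1 c1@3 c2@5 c3@6, authorship ........
After op 4 (delete): buffer="kxir" (len 4), cursors c4@0 c1@1 c2@2 c3@2, authorship ....
After op 5 (delete): buffer="ir" (len 2), cursors c1@0 c2@0 c3@0 c4@0, authorship ..

Answer: 0 0 0 0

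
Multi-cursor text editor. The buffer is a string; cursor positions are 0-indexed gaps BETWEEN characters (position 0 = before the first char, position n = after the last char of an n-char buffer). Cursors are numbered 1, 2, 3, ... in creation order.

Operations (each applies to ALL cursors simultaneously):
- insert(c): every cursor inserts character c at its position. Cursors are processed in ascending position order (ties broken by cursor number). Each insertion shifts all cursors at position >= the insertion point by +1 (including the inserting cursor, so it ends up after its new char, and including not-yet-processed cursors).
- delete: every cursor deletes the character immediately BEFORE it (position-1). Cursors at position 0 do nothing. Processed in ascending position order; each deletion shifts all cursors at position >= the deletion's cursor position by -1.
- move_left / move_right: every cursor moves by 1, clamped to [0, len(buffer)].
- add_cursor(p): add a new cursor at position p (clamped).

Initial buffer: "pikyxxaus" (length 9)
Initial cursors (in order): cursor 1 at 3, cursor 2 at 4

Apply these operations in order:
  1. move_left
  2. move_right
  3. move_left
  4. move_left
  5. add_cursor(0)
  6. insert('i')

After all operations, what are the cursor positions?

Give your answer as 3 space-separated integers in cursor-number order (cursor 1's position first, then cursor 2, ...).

After op 1 (move_left): buffer="pikyxxaus" (len 9), cursors c1@2 c2@3, authorship .........
After op 2 (move_right): buffer="pikyxxaus" (len 9), cursors c1@3 c2@4, authorship .........
After op 3 (move_left): buffer="pikyxxaus" (len 9), cursors c1@2 c2@3, authorship .........
After op 4 (move_left): buffer="pikyxxaus" (len 9), cursors c1@1 c2@2, authorship .........
After op 5 (add_cursor(0)): buffer="pikyxxaus" (len 9), cursors c3@0 c1@1 c2@2, authorship .........
After op 6 (insert('i')): buffer="ipiiikyxxaus" (len 12), cursors c3@1 c1@3 c2@5, authorship 3.1.2.......

Answer: 3 5 1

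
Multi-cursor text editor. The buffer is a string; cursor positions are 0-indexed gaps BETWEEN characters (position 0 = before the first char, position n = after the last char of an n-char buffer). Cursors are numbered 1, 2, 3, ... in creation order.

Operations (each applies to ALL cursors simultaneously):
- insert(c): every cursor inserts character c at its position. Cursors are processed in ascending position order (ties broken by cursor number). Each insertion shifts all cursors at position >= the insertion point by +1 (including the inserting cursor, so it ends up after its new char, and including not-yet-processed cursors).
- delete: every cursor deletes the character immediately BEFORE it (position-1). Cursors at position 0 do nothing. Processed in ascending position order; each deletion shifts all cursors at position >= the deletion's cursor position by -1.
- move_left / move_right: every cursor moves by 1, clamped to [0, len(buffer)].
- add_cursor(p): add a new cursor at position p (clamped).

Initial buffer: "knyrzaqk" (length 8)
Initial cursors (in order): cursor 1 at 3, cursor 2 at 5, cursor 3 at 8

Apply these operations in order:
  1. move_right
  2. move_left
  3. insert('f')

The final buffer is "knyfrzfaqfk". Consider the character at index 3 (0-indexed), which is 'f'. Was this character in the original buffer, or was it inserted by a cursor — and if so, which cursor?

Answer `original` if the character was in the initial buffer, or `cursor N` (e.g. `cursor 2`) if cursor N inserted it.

After op 1 (move_right): buffer="knyrzaqk" (len 8), cursors c1@4 c2@6 c3@8, authorship ........
After op 2 (move_left): buffer="knyrzaqk" (len 8), cursors c1@3 c2@5 c3@7, authorship ........
After op 3 (insert('f')): buffer="knyfrzfaqfk" (len 11), cursors c1@4 c2@7 c3@10, authorship ...1..2..3.
Authorship (.=original, N=cursor N): . . . 1 . . 2 . . 3 .
Index 3: author = 1

Answer: cursor 1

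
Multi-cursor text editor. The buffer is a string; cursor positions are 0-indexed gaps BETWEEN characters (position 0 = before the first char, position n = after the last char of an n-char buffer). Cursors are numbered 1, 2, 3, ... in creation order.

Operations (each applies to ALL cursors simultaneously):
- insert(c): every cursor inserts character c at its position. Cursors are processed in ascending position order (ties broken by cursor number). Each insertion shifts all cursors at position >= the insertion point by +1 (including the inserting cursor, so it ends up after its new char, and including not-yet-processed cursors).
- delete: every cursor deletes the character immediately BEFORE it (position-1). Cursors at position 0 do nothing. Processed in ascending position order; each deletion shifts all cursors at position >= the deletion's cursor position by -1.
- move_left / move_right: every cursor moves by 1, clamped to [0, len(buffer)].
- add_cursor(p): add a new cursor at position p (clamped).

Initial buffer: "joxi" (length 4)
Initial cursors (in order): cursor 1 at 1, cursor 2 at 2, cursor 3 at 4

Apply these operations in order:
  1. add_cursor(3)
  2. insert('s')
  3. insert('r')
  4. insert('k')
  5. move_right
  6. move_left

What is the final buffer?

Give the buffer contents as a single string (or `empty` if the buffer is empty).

Answer: jsrkosrkxsrkisrk

Derivation:
After op 1 (add_cursor(3)): buffer="joxi" (len 4), cursors c1@1 c2@2 c4@3 c3@4, authorship ....
After op 2 (insert('s')): buffer="jsosxsis" (len 8), cursors c1@2 c2@4 c4@6 c3@8, authorship .1.2.4.3
After op 3 (insert('r')): buffer="jsrosrxsrisr" (len 12), cursors c1@3 c2@6 c4@9 c3@12, authorship .11.22.44.33
After op 4 (insert('k')): buffer="jsrkosrkxsrkisrk" (len 16), cursors c1@4 c2@8 c4@12 c3@16, authorship .111.222.444.333
After op 5 (move_right): buffer="jsrkosrkxsrkisrk" (len 16), cursors c1@5 c2@9 c4@13 c3@16, authorship .111.222.444.333
After op 6 (move_left): buffer="jsrkosrkxsrkisrk" (len 16), cursors c1@4 c2@8 c4@12 c3@15, authorship .111.222.444.333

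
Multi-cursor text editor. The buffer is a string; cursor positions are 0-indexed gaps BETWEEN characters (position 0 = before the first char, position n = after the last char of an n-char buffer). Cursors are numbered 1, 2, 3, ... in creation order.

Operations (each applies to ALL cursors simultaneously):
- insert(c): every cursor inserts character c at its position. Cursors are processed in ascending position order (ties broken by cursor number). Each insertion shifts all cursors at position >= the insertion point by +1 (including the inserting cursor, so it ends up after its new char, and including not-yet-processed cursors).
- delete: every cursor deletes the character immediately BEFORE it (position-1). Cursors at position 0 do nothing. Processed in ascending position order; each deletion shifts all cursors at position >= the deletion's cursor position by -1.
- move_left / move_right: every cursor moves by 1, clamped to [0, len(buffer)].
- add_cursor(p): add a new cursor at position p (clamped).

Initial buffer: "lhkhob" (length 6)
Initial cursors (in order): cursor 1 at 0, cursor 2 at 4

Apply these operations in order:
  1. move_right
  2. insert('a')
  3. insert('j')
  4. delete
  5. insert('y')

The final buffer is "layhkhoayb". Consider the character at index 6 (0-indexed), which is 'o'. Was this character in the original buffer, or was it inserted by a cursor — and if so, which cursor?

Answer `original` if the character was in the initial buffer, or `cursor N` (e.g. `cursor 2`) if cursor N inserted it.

Answer: original

Derivation:
After op 1 (move_right): buffer="lhkhob" (len 6), cursors c1@1 c2@5, authorship ......
After op 2 (insert('a')): buffer="lahkhoab" (len 8), cursors c1@2 c2@7, authorship .1....2.
After op 3 (insert('j')): buffer="lajhkhoajb" (len 10), cursors c1@3 c2@9, authorship .11....22.
After op 4 (delete): buffer="lahkhoab" (len 8), cursors c1@2 c2@7, authorship .1....2.
After op 5 (insert('y')): buffer="layhkhoayb" (len 10), cursors c1@3 c2@9, authorship .11....22.
Authorship (.=original, N=cursor N): . 1 1 . . . . 2 2 .
Index 6: author = original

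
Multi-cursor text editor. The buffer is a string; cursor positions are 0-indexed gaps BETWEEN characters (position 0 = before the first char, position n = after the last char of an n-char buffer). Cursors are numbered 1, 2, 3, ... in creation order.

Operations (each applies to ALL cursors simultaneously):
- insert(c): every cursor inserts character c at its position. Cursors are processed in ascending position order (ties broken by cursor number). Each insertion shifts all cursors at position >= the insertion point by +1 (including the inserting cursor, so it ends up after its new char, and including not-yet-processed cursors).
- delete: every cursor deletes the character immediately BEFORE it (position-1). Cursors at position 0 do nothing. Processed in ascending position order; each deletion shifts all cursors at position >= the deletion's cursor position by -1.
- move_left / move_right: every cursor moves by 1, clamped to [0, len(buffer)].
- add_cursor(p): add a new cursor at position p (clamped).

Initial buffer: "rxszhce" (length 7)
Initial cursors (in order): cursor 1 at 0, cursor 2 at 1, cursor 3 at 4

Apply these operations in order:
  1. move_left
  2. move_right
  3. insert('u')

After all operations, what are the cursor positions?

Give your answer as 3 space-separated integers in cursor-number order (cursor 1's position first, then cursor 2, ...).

After op 1 (move_left): buffer="rxszhce" (len 7), cursors c1@0 c2@0 c3@3, authorship .......
After op 2 (move_right): buffer="rxszhce" (len 7), cursors c1@1 c2@1 c3@4, authorship .......
After op 3 (insert('u')): buffer="ruuxszuhce" (len 10), cursors c1@3 c2@3 c3@7, authorship .12...3...

Answer: 3 3 7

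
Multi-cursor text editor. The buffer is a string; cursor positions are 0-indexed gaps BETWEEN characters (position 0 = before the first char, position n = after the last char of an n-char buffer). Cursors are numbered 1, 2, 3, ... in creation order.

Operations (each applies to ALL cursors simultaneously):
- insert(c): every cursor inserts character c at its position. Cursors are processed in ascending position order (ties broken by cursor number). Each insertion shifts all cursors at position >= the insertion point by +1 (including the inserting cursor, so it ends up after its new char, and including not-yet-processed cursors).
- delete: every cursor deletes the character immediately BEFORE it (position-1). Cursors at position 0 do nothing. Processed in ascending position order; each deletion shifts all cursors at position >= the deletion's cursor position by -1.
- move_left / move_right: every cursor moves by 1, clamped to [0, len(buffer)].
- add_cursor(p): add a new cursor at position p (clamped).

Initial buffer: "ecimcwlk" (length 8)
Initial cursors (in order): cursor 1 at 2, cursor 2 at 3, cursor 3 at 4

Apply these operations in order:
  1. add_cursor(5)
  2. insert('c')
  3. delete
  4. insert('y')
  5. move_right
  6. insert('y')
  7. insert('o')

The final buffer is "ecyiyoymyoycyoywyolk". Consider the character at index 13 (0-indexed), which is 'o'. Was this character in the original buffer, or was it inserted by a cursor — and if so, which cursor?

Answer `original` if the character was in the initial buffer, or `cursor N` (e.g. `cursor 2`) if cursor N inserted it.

After op 1 (add_cursor(5)): buffer="ecimcwlk" (len 8), cursors c1@2 c2@3 c3@4 c4@5, authorship ........
After op 2 (insert('c')): buffer="eccicmcccwlk" (len 12), cursors c1@3 c2@5 c3@7 c4@9, authorship ..1.2.3.4...
After op 3 (delete): buffer="ecimcwlk" (len 8), cursors c1@2 c2@3 c3@4 c4@5, authorship ........
After op 4 (insert('y')): buffer="ecyiymycywlk" (len 12), cursors c1@3 c2@5 c3@7 c4@9, authorship ..1.2.3.4...
After op 5 (move_right): buffer="ecyiymycywlk" (len 12), cursors c1@4 c2@6 c3@8 c4@10, authorship ..1.2.3.4...
After op 6 (insert('y')): buffer="ecyiyymyycyywylk" (len 16), cursors c1@5 c2@8 c3@11 c4@14, authorship ..1.12.23.34.4..
After op 7 (insert('o')): buffer="ecyiyoymyoycyoywyolk" (len 20), cursors c1@6 c2@10 c3@14 c4@18, authorship ..1.112.223.334.44..
Authorship (.=original, N=cursor N): . . 1 . 1 1 2 . 2 2 3 . 3 3 4 . 4 4 . .
Index 13: author = 3

Answer: cursor 3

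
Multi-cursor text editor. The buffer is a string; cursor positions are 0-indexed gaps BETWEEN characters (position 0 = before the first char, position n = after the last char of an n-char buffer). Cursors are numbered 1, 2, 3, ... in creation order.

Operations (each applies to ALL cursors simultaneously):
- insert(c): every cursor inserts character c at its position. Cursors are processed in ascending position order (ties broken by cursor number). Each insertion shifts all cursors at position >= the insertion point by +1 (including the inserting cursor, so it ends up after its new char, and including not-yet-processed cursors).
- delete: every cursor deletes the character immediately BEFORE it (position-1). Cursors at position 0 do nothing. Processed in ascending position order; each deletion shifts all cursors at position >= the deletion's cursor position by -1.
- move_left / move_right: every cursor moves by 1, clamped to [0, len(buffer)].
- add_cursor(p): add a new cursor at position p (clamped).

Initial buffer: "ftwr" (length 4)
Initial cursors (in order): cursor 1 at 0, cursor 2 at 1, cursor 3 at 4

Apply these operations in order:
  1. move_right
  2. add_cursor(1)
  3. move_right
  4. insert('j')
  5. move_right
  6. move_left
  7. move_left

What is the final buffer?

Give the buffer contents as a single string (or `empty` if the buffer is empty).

Answer: ftjjwjrj

Derivation:
After op 1 (move_right): buffer="ftwr" (len 4), cursors c1@1 c2@2 c3@4, authorship ....
After op 2 (add_cursor(1)): buffer="ftwr" (len 4), cursors c1@1 c4@1 c2@2 c3@4, authorship ....
After op 3 (move_right): buffer="ftwr" (len 4), cursors c1@2 c4@2 c2@3 c3@4, authorship ....
After op 4 (insert('j')): buffer="ftjjwjrj" (len 8), cursors c1@4 c4@4 c2@6 c3@8, authorship ..14.2.3
After op 5 (move_right): buffer="ftjjwjrj" (len 8), cursors c1@5 c4@5 c2@7 c3@8, authorship ..14.2.3
After op 6 (move_left): buffer="ftjjwjrj" (len 8), cursors c1@4 c4@4 c2@6 c3@7, authorship ..14.2.3
After op 7 (move_left): buffer="ftjjwjrj" (len 8), cursors c1@3 c4@3 c2@5 c3@6, authorship ..14.2.3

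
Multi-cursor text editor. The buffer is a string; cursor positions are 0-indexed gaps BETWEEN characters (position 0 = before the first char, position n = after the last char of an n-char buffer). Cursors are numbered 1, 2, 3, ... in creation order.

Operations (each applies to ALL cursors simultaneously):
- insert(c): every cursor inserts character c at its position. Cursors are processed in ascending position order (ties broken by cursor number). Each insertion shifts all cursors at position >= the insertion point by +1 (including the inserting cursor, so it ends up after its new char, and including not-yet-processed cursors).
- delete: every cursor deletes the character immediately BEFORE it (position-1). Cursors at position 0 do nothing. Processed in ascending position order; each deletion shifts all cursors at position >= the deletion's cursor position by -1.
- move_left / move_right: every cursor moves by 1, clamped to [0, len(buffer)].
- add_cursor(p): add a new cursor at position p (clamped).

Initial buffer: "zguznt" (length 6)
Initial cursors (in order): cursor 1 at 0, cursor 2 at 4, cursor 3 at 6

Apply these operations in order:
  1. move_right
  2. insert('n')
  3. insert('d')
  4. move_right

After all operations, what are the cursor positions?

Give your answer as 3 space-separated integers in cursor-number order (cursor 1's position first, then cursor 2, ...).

Answer: 4 10 12

Derivation:
After op 1 (move_right): buffer="zguznt" (len 6), cursors c1@1 c2@5 c3@6, authorship ......
After op 2 (insert('n')): buffer="znguznntn" (len 9), cursors c1@2 c2@7 c3@9, authorship .1....2.3
After op 3 (insert('d')): buffer="zndguznndtnd" (len 12), cursors c1@3 c2@9 c3@12, authorship .11....22.33
After op 4 (move_right): buffer="zndguznndtnd" (len 12), cursors c1@4 c2@10 c3@12, authorship .11....22.33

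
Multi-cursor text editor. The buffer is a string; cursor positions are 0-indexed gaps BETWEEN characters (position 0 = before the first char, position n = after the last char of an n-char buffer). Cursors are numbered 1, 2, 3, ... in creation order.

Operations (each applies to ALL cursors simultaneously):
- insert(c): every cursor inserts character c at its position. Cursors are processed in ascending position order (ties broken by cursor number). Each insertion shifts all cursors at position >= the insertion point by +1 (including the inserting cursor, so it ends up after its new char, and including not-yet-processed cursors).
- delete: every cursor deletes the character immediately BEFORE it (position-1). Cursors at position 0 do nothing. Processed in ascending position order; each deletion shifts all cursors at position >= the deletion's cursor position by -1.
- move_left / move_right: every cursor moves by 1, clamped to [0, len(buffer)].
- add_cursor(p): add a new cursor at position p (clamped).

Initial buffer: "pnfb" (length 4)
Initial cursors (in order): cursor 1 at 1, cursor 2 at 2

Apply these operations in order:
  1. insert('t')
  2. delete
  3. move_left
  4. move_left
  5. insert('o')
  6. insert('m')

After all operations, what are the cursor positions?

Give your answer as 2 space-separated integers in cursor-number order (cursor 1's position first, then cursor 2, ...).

Answer: 4 4

Derivation:
After op 1 (insert('t')): buffer="ptntfb" (len 6), cursors c1@2 c2@4, authorship .1.2..
After op 2 (delete): buffer="pnfb" (len 4), cursors c1@1 c2@2, authorship ....
After op 3 (move_left): buffer="pnfb" (len 4), cursors c1@0 c2@1, authorship ....
After op 4 (move_left): buffer="pnfb" (len 4), cursors c1@0 c2@0, authorship ....
After op 5 (insert('o')): buffer="oopnfb" (len 6), cursors c1@2 c2@2, authorship 12....
After op 6 (insert('m')): buffer="oommpnfb" (len 8), cursors c1@4 c2@4, authorship 1212....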